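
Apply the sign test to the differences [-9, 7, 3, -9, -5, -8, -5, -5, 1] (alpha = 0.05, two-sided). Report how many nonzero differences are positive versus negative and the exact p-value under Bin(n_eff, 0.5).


Step 1: Discard zero differences. Original n = 9; n_eff = number of nonzero differences = 9.
Nonzero differences (with sign): -9, +7, +3, -9, -5, -8, -5, -5, +1
Step 2: Count signs: positive = 3, negative = 6.
Step 3: Under H0: P(positive) = 0.5, so the number of positives S ~ Bin(9, 0.5).
Step 4: Two-sided exact p-value = sum of Bin(9,0.5) probabilities at or below the observed probability = 0.507812.
Step 5: alpha = 0.05. fail to reject H0.

n_eff = 9, pos = 3, neg = 6, p = 0.507812, fail to reject H0.


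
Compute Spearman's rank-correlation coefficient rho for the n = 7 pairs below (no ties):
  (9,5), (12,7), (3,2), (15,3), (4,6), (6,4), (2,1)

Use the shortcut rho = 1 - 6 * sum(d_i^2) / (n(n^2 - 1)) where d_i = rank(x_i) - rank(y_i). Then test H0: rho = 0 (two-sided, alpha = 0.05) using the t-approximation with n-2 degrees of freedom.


Step 1: Rank x and y separately (midranks; no ties here).
rank(x): 9->5, 12->6, 3->2, 15->7, 4->3, 6->4, 2->1
rank(y): 5->5, 7->7, 2->2, 3->3, 6->6, 4->4, 1->1
Step 2: d_i = R_x(i) - R_y(i); compute d_i^2.
  (5-5)^2=0, (6-7)^2=1, (2-2)^2=0, (7-3)^2=16, (3-6)^2=9, (4-4)^2=0, (1-1)^2=0
sum(d^2) = 26.
Step 3: rho = 1 - 6*26 / (7*(7^2 - 1)) = 1 - 156/336 = 0.535714.
Step 4: Under H0, t = rho * sqrt((n-2)/(1-rho^2)) = 1.4186 ~ t(5).
Step 5: Two-sided p-value from the t-distribution with 5 df = 0.215217.
Step 6: alpha = 0.05. fail to reject H0.

rho = 0.5357, p = 0.215217, fail to reject H0 at alpha = 0.05.


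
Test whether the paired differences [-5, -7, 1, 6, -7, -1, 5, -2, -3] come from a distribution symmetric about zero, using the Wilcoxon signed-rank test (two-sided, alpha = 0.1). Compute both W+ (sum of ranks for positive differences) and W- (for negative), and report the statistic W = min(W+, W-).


Step 1: Drop any zero differences (none here) and take |d_i|.
|d| = [5, 7, 1, 6, 7, 1, 5, 2, 3]
Step 2: Midrank |d_i| (ties get averaged ranks).
ranks: |5|->5.5, |7|->8.5, |1|->1.5, |6|->7, |7|->8.5, |1|->1.5, |5|->5.5, |2|->3, |3|->4
Step 3: Attach original signs; sum ranks with positive sign and with negative sign.
W+ = 1.5 + 7 + 5.5 = 14
W- = 5.5 + 8.5 + 8.5 + 1.5 + 3 + 4 = 31
(Check: W+ + W- = 45 should equal n(n+1)/2 = 45.)
Step 4: Test statistic W = min(W+, W-) = 14.
Step 5: Ties in |d|, so use the tie-corrected normal approximation.
        E[W] = n(n+1)/4 = 9*10/4 = 22.5.
        Tie groups: |d|=1 (t=2), |d|=5 (t=2), |d|=7 (t=2); sum(t^3 - t) = 18.
        Var[W] = n(n+1)(2n+1)/24 - sum(t^3-t)/48 = 1710/24 - 18/48 = 70.875.
        z = (W - E[W]) / sqrt(Var[W]) = (14 - 22.5) / 8.4187 = -1.0097.
        Two-sided p = 2*Phi(z) = 0.312661.
Step 6: alpha = 0.1. fail to reject H0.

W+ = 14, W- = 31, W = min = 14, p = 0.312661, fail to reject H0.


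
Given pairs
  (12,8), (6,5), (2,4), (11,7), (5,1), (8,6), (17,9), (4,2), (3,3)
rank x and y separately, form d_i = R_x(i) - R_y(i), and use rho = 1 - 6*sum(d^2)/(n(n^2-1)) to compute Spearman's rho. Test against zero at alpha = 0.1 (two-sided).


Step 1: Rank x and y separately (midranks; no ties here).
rank(x): 12->8, 6->5, 2->1, 11->7, 5->4, 8->6, 17->9, 4->3, 3->2
rank(y): 8->8, 5->5, 4->4, 7->7, 1->1, 6->6, 9->9, 2->2, 3->3
Step 2: d_i = R_x(i) - R_y(i); compute d_i^2.
  (8-8)^2=0, (5-5)^2=0, (1-4)^2=9, (7-7)^2=0, (4-1)^2=9, (6-6)^2=0, (9-9)^2=0, (3-2)^2=1, (2-3)^2=1
sum(d^2) = 20.
Step 3: rho = 1 - 6*20 / (9*(9^2 - 1)) = 1 - 120/720 = 0.833333.
Step 4: Under H0, t = rho * sqrt((n-2)/(1-rho^2)) = 3.9886 ~ t(7).
Step 5: Two-sided p-value from the t-distribution with 7 df = 0.005266.
Step 6: alpha = 0.1. reject H0.

rho = 0.8333, p = 0.005266, reject H0 at alpha = 0.1.


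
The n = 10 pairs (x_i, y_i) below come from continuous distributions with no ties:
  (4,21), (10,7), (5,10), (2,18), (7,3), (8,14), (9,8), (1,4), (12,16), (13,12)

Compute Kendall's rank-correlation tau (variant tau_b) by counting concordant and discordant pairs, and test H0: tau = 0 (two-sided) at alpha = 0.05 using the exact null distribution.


Step 1: Enumerate the 45 unordered pairs (i,j) with i<j and classify each by sign(x_j-x_i) * sign(y_j-y_i).
  (1,2):dx=+6,dy=-14->D; (1,3):dx=+1,dy=-11->D; (1,4):dx=-2,dy=-3->C; (1,5):dx=+3,dy=-18->D
  (1,6):dx=+4,dy=-7->D; (1,7):dx=+5,dy=-13->D; (1,8):dx=-3,dy=-17->C; (1,9):dx=+8,dy=-5->D
  (1,10):dx=+9,dy=-9->D; (2,3):dx=-5,dy=+3->D; (2,4):dx=-8,dy=+11->D; (2,5):dx=-3,dy=-4->C
  (2,6):dx=-2,dy=+7->D; (2,7):dx=-1,dy=+1->D; (2,8):dx=-9,dy=-3->C; (2,9):dx=+2,dy=+9->C
  (2,10):dx=+3,dy=+5->C; (3,4):dx=-3,dy=+8->D; (3,5):dx=+2,dy=-7->D; (3,6):dx=+3,dy=+4->C
  (3,7):dx=+4,dy=-2->D; (3,8):dx=-4,dy=-6->C; (3,9):dx=+7,dy=+6->C; (3,10):dx=+8,dy=+2->C
  (4,5):dx=+5,dy=-15->D; (4,6):dx=+6,dy=-4->D; (4,7):dx=+7,dy=-10->D; (4,8):dx=-1,dy=-14->C
  (4,9):dx=+10,dy=-2->D; (4,10):dx=+11,dy=-6->D; (5,6):dx=+1,dy=+11->C; (5,7):dx=+2,dy=+5->C
  (5,8):dx=-6,dy=+1->D; (5,9):dx=+5,dy=+13->C; (5,10):dx=+6,dy=+9->C; (6,7):dx=+1,dy=-6->D
  (6,8):dx=-7,dy=-10->C; (6,9):dx=+4,dy=+2->C; (6,10):dx=+5,dy=-2->D; (7,8):dx=-8,dy=-4->C
  (7,9):dx=+3,dy=+8->C; (7,10):dx=+4,dy=+4->C; (8,9):dx=+11,dy=+12->C; (8,10):dx=+12,dy=+8->C
  (9,10):dx=+1,dy=-4->D
Step 2: C = 22, D = 23, total pairs = 45.
Step 3: tau = (C - D)/(n(n-1)/2) = (22 - 23)/45 = -0.022222.
Step 4: Exact two-sided p-value (enumerate n! = 3628800 permutations of y under H0): p = 1.000000.
Step 5: alpha = 0.05. fail to reject H0.

tau_b = -0.0222 (C=22, D=23), p = 1.000000, fail to reject H0.


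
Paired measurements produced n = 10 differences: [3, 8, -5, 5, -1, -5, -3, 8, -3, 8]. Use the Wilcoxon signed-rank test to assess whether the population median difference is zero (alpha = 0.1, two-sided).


Step 1: Drop any zero differences (none here) and take |d_i|.
|d| = [3, 8, 5, 5, 1, 5, 3, 8, 3, 8]
Step 2: Midrank |d_i| (ties get averaged ranks).
ranks: |3|->3, |8|->9, |5|->6, |5|->6, |1|->1, |5|->6, |3|->3, |8|->9, |3|->3, |8|->9
Step 3: Attach original signs; sum ranks with positive sign and with negative sign.
W+ = 3 + 9 + 6 + 9 + 9 = 36
W- = 6 + 1 + 6 + 3 + 3 = 19
(Check: W+ + W- = 55 should equal n(n+1)/2 = 55.)
Step 4: Test statistic W = min(W+, W-) = 19.
Step 5: Ties in |d|, so use the tie-corrected normal approximation.
        E[W] = n(n+1)/4 = 10*11/4 = 27.5.
        Tie groups: |d|=3 (t=3), |d|=5 (t=3), |d|=8 (t=3); sum(t^3 - t) = 72.
        Var[W] = n(n+1)(2n+1)/24 - sum(t^3-t)/48 = 2310/24 - 72/48 = 94.75.
        z = (W - E[W]) / sqrt(Var[W]) = (19 - 27.5) / 9.7340 = -0.8732.
        Two-sided p = 2*Phi(z) = 0.382537.
Step 6: alpha = 0.1. fail to reject H0.

W+ = 36, W- = 19, W = min = 19, p = 0.382537, fail to reject H0.


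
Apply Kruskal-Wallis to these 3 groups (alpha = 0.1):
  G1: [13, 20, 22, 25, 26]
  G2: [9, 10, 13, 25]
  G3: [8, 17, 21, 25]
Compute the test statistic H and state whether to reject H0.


Step 1: Combine all N = 13 observations and assign midranks.
sorted (value, group, rank): (8,G3,1), (9,G2,2), (10,G2,3), (13,G1,4.5), (13,G2,4.5), (17,G3,6), (20,G1,7), (21,G3,8), (22,G1,9), (25,G1,11), (25,G2,11), (25,G3,11), (26,G1,13)
Step 2: Sum ranks within each group.
R_1 = 44.5 (n_1 = 5)
R_2 = 20.5 (n_2 = 4)
R_3 = 26 (n_3 = 4)
Step 3: H = 12/(N(N+1)) * sum(R_i^2/n_i) - 3(N+1)
     = 12/(13*14) * (44.5^2/5 + 20.5^2/4 + 26^2/4) - 3*14
     = 0.065934 * 670.112 - 42
     = 2.183242.
Step 4: Ties present; correction factor C = 1 - 30/(13^3 - 13) = 0.986264. Corrected H = 2.183242 / 0.986264 = 2.213649.
Step 5: Under H0, H ~ chi^2(2); p-value = 0.330607.
Step 6: alpha = 0.1. fail to reject H0.

H = 2.2136, df = 2, p = 0.330607, fail to reject H0.


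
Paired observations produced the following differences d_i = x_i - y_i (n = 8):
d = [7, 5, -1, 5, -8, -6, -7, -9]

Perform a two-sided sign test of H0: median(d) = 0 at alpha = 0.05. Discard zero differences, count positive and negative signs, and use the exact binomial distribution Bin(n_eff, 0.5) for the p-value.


Step 1: Discard zero differences. Original n = 8; n_eff = number of nonzero differences = 8.
Nonzero differences (with sign): +7, +5, -1, +5, -8, -6, -7, -9
Step 2: Count signs: positive = 3, negative = 5.
Step 3: Under H0: P(positive) = 0.5, so the number of positives S ~ Bin(8, 0.5).
Step 4: Two-sided exact p-value = sum of Bin(8,0.5) probabilities at or below the observed probability = 0.726562.
Step 5: alpha = 0.05. fail to reject H0.

n_eff = 8, pos = 3, neg = 5, p = 0.726562, fail to reject H0.


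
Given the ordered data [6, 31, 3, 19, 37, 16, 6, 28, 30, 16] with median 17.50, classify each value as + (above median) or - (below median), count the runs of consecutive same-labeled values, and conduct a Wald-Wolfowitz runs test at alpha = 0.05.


Step 1: Compute median = 17.50; label A = above, B = below.
Labels in order: BABAABBAAB  (n_A = 5, n_B = 5)
Step 2: Count runs R = 7.
Step 3: Under H0 (random ordering), E[R] = 2*n_A*n_B/(n_A+n_B) + 1 = 2*5*5/10 + 1 = 6.0000.
        Var[R] = 2*n_A*n_B*(2*n_A*n_B - n_A - n_B) / ((n_A+n_B)^2 * (n_A+n_B-1)) = 2000/900 = 2.2222.
        SD[R] = 1.4907.
Step 4: Continuity-corrected z = (R - 0.5 - E[R]) / SD[R] = (7 - 0.5 - 6.0000) / 1.4907 = 0.3354.
Step 5: Two-sided p-value via normal approximation = 2*(1 - Phi(|z|)) = 0.737316.
Step 6: alpha = 0.05. fail to reject H0.

R = 7, z = 0.3354, p = 0.737316, fail to reject H0.


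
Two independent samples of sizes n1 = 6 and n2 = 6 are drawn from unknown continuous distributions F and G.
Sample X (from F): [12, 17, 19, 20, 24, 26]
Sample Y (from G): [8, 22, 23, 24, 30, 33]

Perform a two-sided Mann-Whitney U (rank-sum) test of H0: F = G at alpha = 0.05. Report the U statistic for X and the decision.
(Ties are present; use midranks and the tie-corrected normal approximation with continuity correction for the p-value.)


Step 1: Combine and sort all 12 observations; assign midranks.
sorted (value, group): (8,Y), (12,X), (17,X), (19,X), (20,X), (22,Y), (23,Y), (24,X), (24,Y), (26,X), (30,Y), (33,Y)
ranks: 8->1, 12->2, 17->3, 19->4, 20->5, 22->6, 23->7, 24->8.5, 24->8.5, 26->10, 30->11, 33->12
Step 2: Rank sum for X: R1 = 2 + 3 + 4 + 5 + 8.5 + 10 = 32.5.
Step 3: U_X = R1 - n1(n1+1)/2 = 32.5 - 6*7/2 = 32.5 - 21 = 11.5.
       U_Y = n1*n2 - U_X = 36 - 11.5 = 24.5.
Step 4: Ties are present, so use the tie-corrected normal approximation (with continuity correction) for the p-value.
Step 5: p-value = 0.335822; compare to alpha = 0.05. fail to reject H0.

U_X = 11.5, p = 0.335822, fail to reject H0 at alpha = 0.05.


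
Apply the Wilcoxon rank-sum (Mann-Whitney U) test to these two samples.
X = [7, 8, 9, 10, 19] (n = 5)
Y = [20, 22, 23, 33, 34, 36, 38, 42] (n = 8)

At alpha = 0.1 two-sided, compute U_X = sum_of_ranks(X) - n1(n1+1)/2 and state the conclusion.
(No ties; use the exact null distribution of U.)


Step 1: Combine and sort all 13 observations; assign midranks.
sorted (value, group): (7,X), (8,X), (9,X), (10,X), (19,X), (20,Y), (22,Y), (23,Y), (33,Y), (34,Y), (36,Y), (38,Y), (42,Y)
ranks: 7->1, 8->2, 9->3, 10->4, 19->5, 20->6, 22->7, 23->8, 33->9, 34->10, 36->11, 38->12, 42->13
Step 2: Rank sum for X: R1 = 1 + 2 + 3 + 4 + 5 = 15.
Step 3: U_X = R1 - n1(n1+1)/2 = 15 - 5*6/2 = 15 - 15 = 0.
       U_Y = n1*n2 - U_X = 40 - 0 = 40.
Step 4: No ties, so the exact null distribution of U (based on enumerating the C(13,5) = 1287 equally likely rank assignments) gives the two-sided p-value.
Step 5: p-value = 0.001554; compare to alpha = 0.1. reject H0.

U_X = 0, p = 0.001554, reject H0 at alpha = 0.1.


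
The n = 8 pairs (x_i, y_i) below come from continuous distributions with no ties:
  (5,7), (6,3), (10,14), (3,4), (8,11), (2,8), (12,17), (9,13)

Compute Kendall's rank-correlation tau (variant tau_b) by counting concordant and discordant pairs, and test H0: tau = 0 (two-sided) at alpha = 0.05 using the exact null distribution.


Step 1: Enumerate the 28 unordered pairs (i,j) with i<j and classify each by sign(x_j-x_i) * sign(y_j-y_i).
  (1,2):dx=+1,dy=-4->D; (1,3):dx=+5,dy=+7->C; (1,4):dx=-2,dy=-3->C; (1,5):dx=+3,dy=+4->C
  (1,6):dx=-3,dy=+1->D; (1,7):dx=+7,dy=+10->C; (1,8):dx=+4,dy=+6->C; (2,3):dx=+4,dy=+11->C
  (2,4):dx=-3,dy=+1->D; (2,5):dx=+2,dy=+8->C; (2,6):dx=-4,dy=+5->D; (2,7):dx=+6,dy=+14->C
  (2,8):dx=+3,dy=+10->C; (3,4):dx=-7,dy=-10->C; (3,5):dx=-2,dy=-3->C; (3,6):dx=-8,dy=-6->C
  (3,7):dx=+2,dy=+3->C; (3,8):dx=-1,dy=-1->C; (4,5):dx=+5,dy=+7->C; (4,6):dx=-1,dy=+4->D
  (4,7):dx=+9,dy=+13->C; (4,8):dx=+6,dy=+9->C; (5,6):dx=-6,dy=-3->C; (5,7):dx=+4,dy=+6->C
  (5,8):dx=+1,dy=+2->C; (6,7):dx=+10,dy=+9->C; (6,8):dx=+7,dy=+5->C; (7,8):dx=-3,dy=-4->C
Step 2: C = 23, D = 5, total pairs = 28.
Step 3: tau = (C - D)/(n(n-1)/2) = (23 - 5)/28 = 0.642857.
Step 4: Exact two-sided p-value (enumerate n! = 40320 permutations of y under H0): p = 0.031151.
Step 5: alpha = 0.05. reject H0.

tau_b = 0.6429 (C=23, D=5), p = 0.031151, reject H0.


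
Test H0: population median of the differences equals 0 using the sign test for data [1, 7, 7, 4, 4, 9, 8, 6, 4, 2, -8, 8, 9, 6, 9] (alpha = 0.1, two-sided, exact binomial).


Step 1: Discard zero differences. Original n = 15; n_eff = number of nonzero differences = 15.
Nonzero differences (with sign): +1, +7, +7, +4, +4, +9, +8, +6, +4, +2, -8, +8, +9, +6, +9
Step 2: Count signs: positive = 14, negative = 1.
Step 3: Under H0: P(positive) = 0.5, so the number of positives S ~ Bin(15, 0.5).
Step 4: Two-sided exact p-value = sum of Bin(15,0.5) probabilities at or below the observed probability = 0.000977.
Step 5: alpha = 0.1. reject H0.

n_eff = 15, pos = 14, neg = 1, p = 0.000977, reject H0.


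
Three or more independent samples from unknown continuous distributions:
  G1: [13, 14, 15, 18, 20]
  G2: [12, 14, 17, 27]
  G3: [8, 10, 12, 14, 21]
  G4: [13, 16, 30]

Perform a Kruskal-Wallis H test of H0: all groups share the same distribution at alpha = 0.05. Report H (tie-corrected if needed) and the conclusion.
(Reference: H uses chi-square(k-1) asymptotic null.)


Step 1: Combine all N = 17 observations and assign midranks.
sorted (value, group, rank): (8,G3,1), (10,G3,2), (12,G2,3.5), (12,G3,3.5), (13,G1,5.5), (13,G4,5.5), (14,G1,8), (14,G2,8), (14,G3,8), (15,G1,10), (16,G4,11), (17,G2,12), (18,G1,13), (20,G1,14), (21,G3,15), (27,G2,16), (30,G4,17)
Step 2: Sum ranks within each group.
R_1 = 50.5 (n_1 = 5)
R_2 = 39.5 (n_2 = 4)
R_3 = 29.5 (n_3 = 5)
R_4 = 33.5 (n_4 = 3)
Step 3: H = 12/(N(N+1)) * sum(R_i^2/n_i) - 3(N+1)
     = 12/(17*18) * (50.5^2/5 + 39.5^2/4 + 29.5^2/5 + 33.5^2/3) - 3*18
     = 0.039216 * 1448.25 - 54
     = 2.793954.
Step 4: Ties present; correction factor C = 1 - 36/(17^3 - 17) = 0.992647. Corrected H = 2.793954 / 0.992647 = 2.814650.
Step 5: Under H0, H ~ chi^2(3); p-value = 0.421094.
Step 6: alpha = 0.05. fail to reject H0.

H = 2.8147, df = 3, p = 0.421094, fail to reject H0.


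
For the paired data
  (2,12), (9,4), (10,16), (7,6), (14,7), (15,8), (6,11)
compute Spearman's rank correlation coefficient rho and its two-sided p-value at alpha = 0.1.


Step 1: Rank x and y separately (midranks; no ties here).
rank(x): 2->1, 9->4, 10->5, 7->3, 14->6, 15->7, 6->2
rank(y): 12->6, 4->1, 16->7, 6->2, 7->3, 8->4, 11->5
Step 2: d_i = R_x(i) - R_y(i); compute d_i^2.
  (1-6)^2=25, (4-1)^2=9, (5-7)^2=4, (3-2)^2=1, (6-3)^2=9, (7-4)^2=9, (2-5)^2=9
sum(d^2) = 66.
Step 3: rho = 1 - 6*66 / (7*(7^2 - 1)) = 1 - 396/336 = -0.178571.
Step 4: Under H0, t = rho * sqrt((n-2)/(1-rho^2)) = -0.4058 ~ t(5).
Step 5: Two-sided p-value from the t-distribution with 5 df = 0.701658.
Step 6: alpha = 0.1. fail to reject H0.

rho = -0.1786, p = 0.701658, fail to reject H0 at alpha = 0.1.


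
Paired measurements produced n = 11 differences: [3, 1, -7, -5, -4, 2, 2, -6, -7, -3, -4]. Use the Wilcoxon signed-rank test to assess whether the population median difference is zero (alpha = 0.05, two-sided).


Step 1: Drop any zero differences (none here) and take |d_i|.
|d| = [3, 1, 7, 5, 4, 2, 2, 6, 7, 3, 4]
Step 2: Midrank |d_i| (ties get averaged ranks).
ranks: |3|->4.5, |1|->1, |7|->10.5, |5|->8, |4|->6.5, |2|->2.5, |2|->2.5, |6|->9, |7|->10.5, |3|->4.5, |4|->6.5
Step 3: Attach original signs; sum ranks with positive sign and with negative sign.
W+ = 4.5 + 1 + 2.5 + 2.5 = 10.5
W- = 10.5 + 8 + 6.5 + 9 + 10.5 + 4.5 + 6.5 = 55.5
(Check: W+ + W- = 66 should equal n(n+1)/2 = 66.)
Step 4: Test statistic W = min(W+, W-) = 10.5.
Step 5: Ties in |d|, so use the tie-corrected normal approximation.
        E[W] = n(n+1)/4 = 11*12/4 = 33.
        Tie groups: |d|=2 (t=2), |d|=3 (t=2), |d|=4 (t=2), |d|=7 (t=2); sum(t^3 - t) = 24.
        Var[W] = n(n+1)(2n+1)/24 - sum(t^3-t)/48 = 3036/24 - 24/48 = 126.
        z = (W - E[W]) / sqrt(Var[W]) = (10.5 - 33) / 11.2250 = -2.0045.
        Two-sided p = 2*Phi(z) = 0.045021.
Step 6: alpha = 0.05. reject H0.

W+ = 10.5, W- = 55.5, W = min = 10.5, p = 0.045021, reject H0.


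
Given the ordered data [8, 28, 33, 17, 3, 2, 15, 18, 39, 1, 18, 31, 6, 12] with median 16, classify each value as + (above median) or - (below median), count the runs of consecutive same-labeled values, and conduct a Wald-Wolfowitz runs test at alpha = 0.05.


Step 1: Compute median = 16; label A = above, B = below.
Labels in order: BAAABBBAABAABB  (n_A = 7, n_B = 7)
Step 2: Count runs R = 7.
Step 3: Under H0 (random ordering), E[R] = 2*n_A*n_B/(n_A+n_B) + 1 = 2*7*7/14 + 1 = 8.0000.
        Var[R] = 2*n_A*n_B*(2*n_A*n_B - n_A - n_B) / ((n_A+n_B)^2 * (n_A+n_B-1)) = 8232/2548 = 3.2308.
        SD[R] = 1.7974.
Step 4: Continuity-corrected z = (R + 0.5 - E[R]) / SD[R] = (7 + 0.5 - 8.0000) / 1.7974 = -0.2782.
Step 5: Two-sided p-value via normal approximation = 2*(1 - Phi(|z|)) = 0.780879.
Step 6: alpha = 0.05. fail to reject H0.

R = 7, z = -0.2782, p = 0.780879, fail to reject H0.


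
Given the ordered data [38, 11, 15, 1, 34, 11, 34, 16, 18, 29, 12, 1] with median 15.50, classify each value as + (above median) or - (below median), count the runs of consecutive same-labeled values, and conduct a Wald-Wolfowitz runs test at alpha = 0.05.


Step 1: Compute median = 15.50; label A = above, B = below.
Labels in order: ABBBABAAAABB  (n_A = 6, n_B = 6)
Step 2: Count runs R = 6.
Step 3: Under H0 (random ordering), E[R] = 2*n_A*n_B/(n_A+n_B) + 1 = 2*6*6/12 + 1 = 7.0000.
        Var[R] = 2*n_A*n_B*(2*n_A*n_B - n_A - n_B) / ((n_A+n_B)^2 * (n_A+n_B-1)) = 4320/1584 = 2.7273.
        SD[R] = 1.6514.
Step 4: Continuity-corrected z = (R + 0.5 - E[R]) / SD[R] = (6 + 0.5 - 7.0000) / 1.6514 = -0.3028.
Step 5: Two-sided p-value via normal approximation = 2*(1 - Phi(|z|)) = 0.762069.
Step 6: alpha = 0.05. fail to reject H0.

R = 6, z = -0.3028, p = 0.762069, fail to reject H0.


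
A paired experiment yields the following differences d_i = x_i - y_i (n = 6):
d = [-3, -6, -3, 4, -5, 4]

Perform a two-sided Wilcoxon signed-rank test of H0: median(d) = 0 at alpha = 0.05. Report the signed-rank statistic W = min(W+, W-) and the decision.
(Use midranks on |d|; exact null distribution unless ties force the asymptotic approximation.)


Step 1: Drop any zero differences (none here) and take |d_i|.
|d| = [3, 6, 3, 4, 5, 4]
Step 2: Midrank |d_i| (ties get averaged ranks).
ranks: |3|->1.5, |6|->6, |3|->1.5, |4|->3.5, |5|->5, |4|->3.5
Step 3: Attach original signs; sum ranks with positive sign and with negative sign.
W+ = 3.5 + 3.5 = 7
W- = 1.5 + 6 + 1.5 + 5 = 14
(Check: W+ + W- = 21 should equal n(n+1)/2 = 21.)
Step 4: Test statistic W = min(W+, W-) = 7.
Step 5: Ties in |d|, so use the tie-corrected normal approximation.
        E[W] = n(n+1)/4 = 6*7/4 = 10.5.
        Tie groups: |d|=3 (t=2), |d|=4 (t=2); sum(t^3 - t) = 12.
        Var[W] = n(n+1)(2n+1)/24 - sum(t^3-t)/48 = 546/24 - 12/48 = 22.5.
        z = (W - E[W]) / sqrt(Var[W]) = (7 - 10.5) / 4.7434 = -0.7379.
        Two-sided p = 2*Phi(z) = 0.460597.
Step 6: alpha = 0.05. fail to reject H0.

W+ = 7, W- = 14, W = min = 7, p = 0.460597, fail to reject H0.


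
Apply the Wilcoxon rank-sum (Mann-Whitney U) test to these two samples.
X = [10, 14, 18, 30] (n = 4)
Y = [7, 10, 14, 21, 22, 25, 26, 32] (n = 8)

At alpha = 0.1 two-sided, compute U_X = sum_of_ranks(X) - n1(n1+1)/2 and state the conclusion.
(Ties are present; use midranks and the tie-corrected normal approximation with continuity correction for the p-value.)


Step 1: Combine and sort all 12 observations; assign midranks.
sorted (value, group): (7,Y), (10,X), (10,Y), (14,X), (14,Y), (18,X), (21,Y), (22,Y), (25,Y), (26,Y), (30,X), (32,Y)
ranks: 7->1, 10->2.5, 10->2.5, 14->4.5, 14->4.5, 18->6, 21->7, 22->8, 25->9, 26->10, 30->11, 32->12
Step 2: Rank sum for X: R1 = 2.5 + 4.5 + 6 + 11 = 24.
Step 3: U_X = R1 - n1(n1+1)/2 = 24 - 4*5/2 = 24 - 10 = 14.
       U_Y = n1*n2 - U_X = 32 - 14 = 18.
Step 4: Ties are present, so use the tie-corrected normal approximation (with continuity correction) for the p-value.
Step 5: p-value = 0.798215; compare to alpha = 0.1. fail to reject H0.

U_X = 14, p = 0.798215, fail to reject H0 at alpha = 0.1.


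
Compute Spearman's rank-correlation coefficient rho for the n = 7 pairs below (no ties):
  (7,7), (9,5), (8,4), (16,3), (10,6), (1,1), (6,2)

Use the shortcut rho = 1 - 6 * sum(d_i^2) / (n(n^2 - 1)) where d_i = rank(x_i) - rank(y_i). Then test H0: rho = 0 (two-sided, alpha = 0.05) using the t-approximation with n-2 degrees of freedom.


Step 1: Rank x and y separately (midranks; no ties here).
rank(x): 7->3, 9->5, 8->4, 16->7, 10->6, 1->1, 6->2
rank(y): 7->7, 5->5, 4->4, 3->3, 6->6, 1->1, 2->2
Step 2: d_i = R_x(i) - R_y(i); compute d_i^2.
  (3-7)^2=16, (5-5)^2=0, (4-4)^2=0, (7-3)^2=16, (6-6)^2=0, (1-1)^2=0, (2-2)^2=0
sum(d^2) = 32.
Step 3: rho = 1 - 6*32 / (7*(7^2 - 1)) = 1 - 192/336 = 0.428571.
Step 4: Under H0, t = rho * sqrt((n-2)/(1-rho^2)) = 1.0607 ~ t(5).
Step 5: Two-sided p-value from the t-distribution with 5 df = 0.337368.
Step 6: alpha = 0.05. fail to reject H0.

rho = 0.4286, p = 0.337368, fail to reject H0 at alpha = 0.05.


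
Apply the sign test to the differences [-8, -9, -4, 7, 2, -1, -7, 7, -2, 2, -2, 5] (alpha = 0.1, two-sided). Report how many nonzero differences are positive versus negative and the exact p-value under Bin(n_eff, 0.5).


Step 1: Discard zero differences. Original n = 12; n_eff = number of nonzero differences = 12.
Nonzero differences (with sign): -8, -9, -4, +7, +2, -1, -7, +7, -2, +2, -2, +5
Step 2: Count signs: positive = 5, negative = 7.
Step 3: Under H0: P(positive) = 0.5, so the number of positives S ~ Bin(12, 0.5).
Step 4: Two-sided exact p-value = sum of Bin(12,0.5) probabilities at or below the observed probability = 0.774414.
Step 5: alpha = 0.1. fail to reject H0.

n_eff = 12, pos = 5, neg = 7, p = 0.774414, fail to reject H0.


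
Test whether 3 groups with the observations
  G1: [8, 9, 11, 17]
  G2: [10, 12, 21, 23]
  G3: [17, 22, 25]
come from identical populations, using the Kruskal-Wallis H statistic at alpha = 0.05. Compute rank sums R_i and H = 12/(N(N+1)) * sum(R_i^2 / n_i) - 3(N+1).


Step 1: Combine all N = 11 observations and assign midranks.
sorted (value, group, rank): (8,G1,1), (9,G1,2), (10,G2,3), (11,G1,4), (12,G2,5), (17,G1,6.5), (17,G3,6.5), (21,G2,8), (22,G3,9), (23,G2,10), (25,G3,11)
Step 2: Sum ranks within each group.
R_1 = 13.5 (n_1 = 4)
R_2 = 26 (n_2 = 4)
R_3 = 26.5 (n_3 = 3)
Step 3: H = 12/(N(N+1)) * sum(R_i^2/n_i) - 3(N+1)
     = 12/(11*12) * (13.5^2/4 + 26^2/4 + 26.5^2/3) - 3*12
     = 0.090909 * 448.646 - 36
     = 4.785985.
Step 4: Ties present; correction factor C = 1 - 6/(11^3 - 11) = 0.995455. Corrected H = 4.785985 / 0.995455 = 4.807839.
Step 5: Under H0, H ~ chi^2(2); p-value = 0.090363.
Step 6: alpha = 0.05. fail to reject H0.

H = 4.8078, df = 2, p = 0.090363, fail to reject H0.


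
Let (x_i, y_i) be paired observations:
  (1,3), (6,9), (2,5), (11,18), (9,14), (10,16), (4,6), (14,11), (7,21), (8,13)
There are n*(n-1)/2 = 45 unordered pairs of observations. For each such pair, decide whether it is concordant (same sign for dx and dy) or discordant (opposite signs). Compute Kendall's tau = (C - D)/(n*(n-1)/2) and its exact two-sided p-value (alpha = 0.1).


Step 1: Enumerate the 45 unordered pairs (i,j) with i<j and classify each by sign(x_j-x_i) * sign(y_j-y_i).
  (1,2):dx=+5,dy=+6->C; (1,3):dx=+1,dy=+2->C; (1,4):dx=+10,dy=+15->C; (1,5):dx=+8,dy=+11->C
  (1,6):dx=+9,dy=+13->C; (1,7):dx=+3,dy=+3->C; (1,8):dx=+13,dy=+8->C; (1,9):dx=+6,dy=+18->C
  (1,10):dx=+7,dy=+10->C; (2,3):dx=-4,dy=-4->C; (2,4):dx=+5,dy=+9->C; (2,5):dx=+3,dy=+5->C
  (2,6):dx=+4,dy=+7->C; (2,7):dx=-2,dy=-3->C; (2,8):dx=+8,dy=+2->C; (2,9):dx=+1,dy=+12->C
  (2,10):dx=+2,dy=+4->C; (3,4):dx=+9,dy=+13->C; (3,5):dx=+7,dy=+9->C; (3,6):dx=+8,dy=+11->C
  (3,7):dx=+2,dy=+1->C; (3,8):dx=+12,dy=+6->C; (3,9):dx=+5,dy=+16->C; (3,10):dx=+6,dy=+8->C
  (4,5):dx=-2,dy=-4->C; (4,6):dx=-1,dy=-2->C; (4,7):dx=-7,dy=-12->C; (4,8):dx=+3,dy=-7->D
  (4,9):dx=-4,dy=+3->D; (4,10):dx=-3,dy=-5->C; (5,6):dx=+1,dy=+2->C; (5,7):dx=-5,dy=-8->C
  (5,8):dx=+5,dy=-3->D; (5,9):dx=-2,dy=+7->D; (5,10):dx=-1,dy=-1->C; (6,7):dx=-6,dy=-10->C
  (6,8):dx=+4,dy=-5->D; (6,9):dx=-3,dy=+5->D; (6,10):dx=-2,dy=-3->C; (7,8):dx=+10,dy=+5->C
  (7,9):dx=+3,dy=+15->C; (7,10):dx=+4,dy=+7->C; (8,9):dx=-7,dy=+10->D; (8,10):dx=-6,dy=+2->D
  (9,10):dx=+1,dy=-8->D
Step 2: C = 36, D = 9, total pairs = 45.
Step 3: tau = (C - D)/(n(n-1)/2) = (36 - 9)/45 = 0.600000.
Step 4: Exact two-sided p-value (enumerate n! = 3628800 permutations of y under H0): p = 0.016666.
Step 5: alpha = 0.1. reject H0.

tau_b = 0.6000 (C=36, D=9), p = 0.016666, reject H0.


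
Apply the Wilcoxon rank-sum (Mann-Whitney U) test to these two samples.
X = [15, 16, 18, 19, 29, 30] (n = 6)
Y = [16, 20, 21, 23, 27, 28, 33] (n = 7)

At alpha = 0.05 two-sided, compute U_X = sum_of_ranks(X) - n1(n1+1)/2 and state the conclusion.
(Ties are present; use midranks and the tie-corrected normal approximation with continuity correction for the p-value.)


Step 1: Combine and sort all 13 observations; assign midranks.
sorted (value, group): (15,X), (16,X), (16,Y), (18,X), (19,X), (20,Y), (21,Y), (23,Y), (27,Y), (28,Y), (29,X), (30,X), (33,Y)
ranks: 15->1, 16->2.5, 16->2.5, 18->4, 19->5, 20->6, 21->7, 23->8, 27->9, 28->10, 29->11, 30->12, 33->13
Step 2: Rank sum for X: R1 = 1 + 2.5 + 4 + 5 + 11 + 12 = 35.5.
Step 3: U_X = R1 - n1(n1+1)/2 = 35.5 - 6*7/2 = 35.5 - 21 = 14.5.
       U_Y = n1*n2 - U_X = 42 - 14.5 = 27.5.
Step 4: Ties are present, so use the tie-corrected normal approximation (with continuity correction) for the p-value.
Step 5: p-value = 0.390714; compare to alpha = 0.05. fail to reject H0.

U_X = 14.5, p = 0.390714, fail to reject H0 at alpha = 0.05.


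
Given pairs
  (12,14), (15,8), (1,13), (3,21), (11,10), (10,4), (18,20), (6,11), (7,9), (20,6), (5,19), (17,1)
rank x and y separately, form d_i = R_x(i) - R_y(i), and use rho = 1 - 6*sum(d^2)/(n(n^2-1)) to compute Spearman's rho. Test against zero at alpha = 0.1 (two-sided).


Step 1: Rank x and y separately (midranks; no ties here).
rank(x): 12->8, 15->9, 1->1, 3->2, 11->7, 10->6, 18->11, 6->4, 7->5, 20->12, 5->3, 17->10
rank(y): 14->9, 8->4, 13->8, 21->12, 10->6, 4->2, 20->11, 11->7, 9->5, 6->3, 19->10, 1->1
Step 2: d_i = R_x(i) - R_y(i); compute d_i^2.
  (8-9)^2=1, (9-4)^2=25, (1-8)^2=49, (2-12)^2=100, (7-6)^2=1, (6-2)^2=16, (11-11)^2=0, (4-7)^2=9, (5-5)^2=0, (12-3)^2=81, (3-10)^2=49, (10-1)^2=81
sum(d^2) = 412.
Step 3: rho = 1 - 6*412 / (12*(12^2 - 1)) = 1 - 2472/1716 = -0.440559.
Step 4: Under H0, t = rho * sqrt((n-2)/(1-rho^2)) = -1.5519 ~ t(10).
Step 5: Two-sided p-value from the t-distribution with 10 df = 0.151735.
Step 6: alpha = 0.1. fail to reject H0.

rho = -0.4406, p = 0.151735, fail to reject H0 at alpha = 0.1.


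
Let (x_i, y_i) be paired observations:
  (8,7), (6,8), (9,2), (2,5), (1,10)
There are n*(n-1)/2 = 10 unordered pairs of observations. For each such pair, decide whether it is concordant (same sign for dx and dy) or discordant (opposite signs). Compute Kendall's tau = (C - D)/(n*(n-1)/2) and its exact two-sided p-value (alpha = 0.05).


Step 1: Enumerate the 10 unordered pairs (i,j) with i<j and classify each by sign(x_j-x_i) * sign(y_j-y_i).
  (1,2):dx=-2,dy=+1->D; (1,3):dx=+1,dy=-5->D; (1,4):dx=-6,dy=-2->C; (1,5):dx=-7,dy=+3->D
  (2,3):dx=+3,dy=-6->D; (2,4):dx=-4,dy=-3->C; (2,5):dx=-5,dy=+2->D; (3,4):dx=-7,dy=+3->D
  (3,5):dx=-8,dy=+8->D; (4,5):dx=-1,dy=+5->D
Step 2: C = 2, D = 8, total pairs = 10.
Step 3: tau = (C - D)/(n(n-1)/2) = (2 - 8)/10 = -0.600000.
Step 4: Exact two-sided p-value (enumerate n! = 120 permutations of y under H0): p = 0.233333.
Step 5: alpha = 0.05. fail to reject H0.

tau_b = -0.6000 (C=2, D=8), p = 0.233333, fail to reject H0.


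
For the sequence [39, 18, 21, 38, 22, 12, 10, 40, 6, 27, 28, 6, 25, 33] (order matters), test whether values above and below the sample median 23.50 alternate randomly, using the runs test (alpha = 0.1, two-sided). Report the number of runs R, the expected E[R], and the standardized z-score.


Step 1: Compute median = 23.50; label A = above, B = below.
Labels in order: ABBABBBABAABAA  (n_A = 7, n_B = 7)
Step 2: Count runs R = 9.
Step 3: Under H0 (random ordering), E[R] = 2*n_A*n_B/(n_A+n_B) + 1 = 2*7*7/14 + 1 = 8.0000.
        Var[R] = 2*n_A*n_B*(2*n_A*n_B - n_A - n_B) / ((n_A+n_B)^2 * (n_A+n_B-1)) = 8232/2548 = 3.2308.
        SD[R] = 1.7974.
Step 4: Continuity-corrected z = (R - 0.5 - E[R]) / SD[R] = (9 - 0.5 - 8.0000) / 1.7974 = 0.2782.
Step 5: Two-sided p-value via normal approximation = 2*(1 - Phi(|z|)) = 0.780879.
Step 6: alpha = 0.1. fail to reject H0.

R = 9, z = 0.2782, p = 0.780879, fail to reject H0.


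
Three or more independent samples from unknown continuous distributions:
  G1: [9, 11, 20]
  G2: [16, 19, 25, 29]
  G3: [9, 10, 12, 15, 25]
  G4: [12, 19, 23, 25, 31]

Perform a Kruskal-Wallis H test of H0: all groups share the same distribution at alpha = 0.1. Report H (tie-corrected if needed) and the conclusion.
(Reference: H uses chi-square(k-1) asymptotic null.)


Step 1: Combine all N = 17 observations and assign midranks.
sorted (value, group, rank): (9,G1,1.5), (9,G3,1.5), (10,G3,3), (11,G1,4), (12,G3,5.5), (12,G4,5.5), (15,G3,7), (16,G2,8), (19,G2,9.5), (19,G4,9.5), (20,G1,11), (23,G4,12), (25,G2,14), (25,G3,14), (25,G4,14), (29,G2,16), (31,G4,17)
Step 2: Sum ranks within each group.
R_1 = 16.5 (n_1 = 3)
R_2 = 47.5 (n_2 = 4)
R_3 = 31 (n_3 = 5)
R_4 = 58 (n_4 = 5)
Step 3: H = 12/(N(N+1)) * sum(R_i^2/n_i) - 3(N+1)
     = 12/(17*18) * (16.5^2/3 + 47.5^2/4 + 31^2/5 + 58^2/5) - 3*18
     = 0.039216 * 1519.81 - 54
     = 5.600490.
Step 4: Ties present; correction factor C = 1 - 42/(17^3 - 17) = 0.991422. Corrected H = 5.600490 / 0.991422 = 5.648949.
Step 5: Under H0, H ~ chi^2(3); p-value = 0.129996.
Step 6: alpha = 0.1. fail to reject H0.

H = 5.6489, df = 3, p = 0.129996, fail to reject H0.


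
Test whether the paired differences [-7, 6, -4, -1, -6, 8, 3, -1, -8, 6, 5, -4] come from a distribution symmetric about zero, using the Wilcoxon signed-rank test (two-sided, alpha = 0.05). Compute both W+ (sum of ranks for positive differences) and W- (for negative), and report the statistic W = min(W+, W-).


Step 1: Drop any zero differences (none here) and take |d_i|.
|d| = [7, 6, 4, 1, 6, 8, 3, 1, 8, 6, 5, 4]
Step 2: Midrank |d_i| (ties get averaged ranks).
ranks: |7|->10, |6|->8, |4|->4.5, |1|->1.5, |6|->8, |8|->11.5, |3|->3, |1|->1.5, |8|->11.5, |6|->8, |5|->6, |4|->4.5
Step 3: Attach original signs; sum ranks with positive sign and with negative sign.
W+ = 8 + 11.5 + 3 + 8 + 6 = 36.5
W- = 10 + 4.5 + 1.5 + 8 + 1.5 + 11.5 + 4.5 = 41.5
(Check: W+ + W- = 78 should equal n(n+1)/2 = 78.)
Step 4: Test statistic W = min(W+, W-) = 36.5.
Step 5: Ties in |d|, so use the tie-corrected normal approximation.
        E[W] = n(n+1)/4 = 12*13/4 = 39.
        Tie groups: |d|=1 (t=2), |d|=4 (t=2), |d|=6 (t=3), |d|=8 (t=2); sum(t^3 - t) = 42.
        Var[W] = n(n+1)(2n+1)/24 - sum(t^3-t)/48 = 3900/24 - 42/48 = 161.625.
        z = (W - E[W]) / sqrt(Var[W]) = (36.5 - 39) / 12.7132 = -0.1966.
        Two-sided p = 2*Phi(z) = 0.844104.
Step 6: alpha = 0.05. fail to reject H0.

W+ = 36.5, W- = 41.5, W = min = 36.5, p = 0.844104, fail to reject H0.


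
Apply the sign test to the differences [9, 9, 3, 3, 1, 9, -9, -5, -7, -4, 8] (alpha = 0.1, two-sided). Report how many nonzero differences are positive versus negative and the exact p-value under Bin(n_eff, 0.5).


Step 1: Discard zero differences. Original n = 11; n_eff = number of nonzero differences = 11.
Nonzero differences (with sign): +9, +9, +3, +3, +1, +9, -9, -5, -7, -4, +8
Step 2: Count signs: positive = 7, negative = 4.
Step 3: Under H0: P(positive) = 0.5, so the number of positives S ~ Bin(11, 0.5).
Step 4: Two-sided exact p-value = sum of Bin(11,0.5) probabilities at or below the observed probability = 0.548828.
Step 5: alpha = 0.1. fail to reject H0.

n_eff = 11, pos = 7, neg = 4, p = 0.548828, fail to reject H0.


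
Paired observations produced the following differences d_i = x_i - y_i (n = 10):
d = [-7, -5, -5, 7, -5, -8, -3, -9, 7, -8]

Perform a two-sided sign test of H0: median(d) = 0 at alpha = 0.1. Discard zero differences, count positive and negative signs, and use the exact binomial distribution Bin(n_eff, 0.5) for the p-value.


Step 1: Discard zero differences. Original n = 10; n_eff = number of nonzero differences = 10.
Nonzero differences (with sign): -7, -5, -5, +7, -5, -8, -3, -9, +7, -8
Step 2: Count signs: positive = 2, negative = 8.
Step 3: Under H0: P(positive) = 0.5, so the number of positives S ~ Bin(10, 0.5).
Step 4: Two-sided exact p-value = sum of Bin(10,0.5) probabilities at or below the observed probability = 0.109375.
Step 5: alpha = 0.1. fail to reject H0.

n_eff = 10, pos = 2, neg = 8, p = 0.109375, fail to reject H0.


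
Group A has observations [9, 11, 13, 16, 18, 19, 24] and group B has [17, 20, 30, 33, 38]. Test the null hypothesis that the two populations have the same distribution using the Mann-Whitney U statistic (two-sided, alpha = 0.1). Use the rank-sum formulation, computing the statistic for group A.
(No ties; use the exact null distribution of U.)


Step 1: Combine and sort all 12 observations; assign midranks.
sorted (value, group): (9,X), (11,X), (13,X), (16,X), (17,Y), (18,X), (19,X), (20,Y), (24,X), (30,Y), (33,Y), (38,Y)
ranks: 9->1, 11->2, 13->3, 16->4, 17->5, 18->6, 19->7, 20->8, 24->9, 30->10, 33->11, 38->12
Step 2: Rank sum for X: R1 = 1 + 2 + 3 + 4 + 6 + 7 + 9 = 32.
Step 3: U_X = R1 - n1(n1+1)/2 = 32 - 7*8/2 = 32 - 28 = 4.
       U_Y = n1*n2 - U_X = 35 - 4 = 31.
Step 4: No ties, so the exact null distribution of U (based on enumerating the C(12,7) = 792 equally likely rank assignments) gives the two-sided p-value.
Step 5: p-value = 0.030303; compare to alpha = 0.1. reject H0.

U_X = 4, p = 0.030303, reject H0 at alpha = 0.1.


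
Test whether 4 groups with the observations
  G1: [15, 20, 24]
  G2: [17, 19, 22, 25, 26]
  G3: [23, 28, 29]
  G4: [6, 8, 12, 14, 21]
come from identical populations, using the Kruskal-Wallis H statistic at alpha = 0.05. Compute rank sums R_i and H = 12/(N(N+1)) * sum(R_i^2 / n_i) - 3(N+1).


Step 1: Combine all N = 16 observations and assign midranks.
sorted (value, group, rank): (6,G4,1), (8,G4,2), (12,G4,3), (14,G4,4), (15,G1,5), (17,G2,6), (19,G2,7), (20,G1,8), (21,G4,9), (22,G2,10), (23,G3,11), (24,G1,12), (25,G2,13), (26,G2,14), (28,G3,15), (29,G3,16)
Step 2: Sum ranks within each group.
R_1 = 25 (n_1 = 3)
R_2 = 50 (n_2 = 5)
R_3 = 42 (n_3 = 3)
R_4 = 19 (n_4 = 5)
Step 3: H = 12/(N(N+1)) * sum(R_i^2/n_i) - 3(N+1)
     = 12/(16*17) * (25^2/3 + 50^2/5 + 42^2/3 + 19^2/5) - 3*17
     = 0.044118 * 1368.53 - 51
     = 9.376471.
Step 4: No ties, so H is used without correction.
Step 5: Under H0, H ~ chi^2(3); p-value = 0.024682.
Step 6: alpha = 0.05. reject H0.

H = 9.3765, df = 3, p = 0.024682, reject H0.


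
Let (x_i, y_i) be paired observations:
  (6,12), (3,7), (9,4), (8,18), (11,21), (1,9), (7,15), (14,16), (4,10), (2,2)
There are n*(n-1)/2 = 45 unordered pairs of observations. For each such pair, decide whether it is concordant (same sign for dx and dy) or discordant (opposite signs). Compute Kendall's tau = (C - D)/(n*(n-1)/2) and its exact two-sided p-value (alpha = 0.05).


Step 1: Enumerate the 45 unordered pairs (i,j) with i<j and classify each by sign(x_j-x_i) * sign(y_j-y_i).
  (1,2):dx=-3,dy=-5->C; (1,3):dx=+3,dy=-8->D; (1,4):dx=+2,dy=+6->C; (1,5):dx=+5,dy=+9->C
  (1,6):dx=-5,dy=-3->C; (1,7):dx=+1,dy=+3->C; (1,8):dx=+8,dy=+4->C; (1,9):dx=-2,dy=-2->C
  (1,10):dx=-4,dy=-10->C; (2,3):dx=+6,dy=-3->D; (2,4):dx=+5,dy=+11->C; (2,5):dx=+8,dy=+14->C
  (2,6):dx=-2,dy=+2->D; (2,7):dx=+4,dy=+8->C; (2,8):dx=+11,dy=+9->C; (2,9):dx=+1,dy=+3->C
  (2,10):dx=-1,dy=-5->C; (3,4):dx=-1,dy=+14->D; (3,5):dx=+2,dy=+17->C; (3,6):dx=-8,dy=+5->D
  (3,7):dx=-2,dy=+11->D; (3,8):dx=+5,dy=+12->C; (3,9):dx=-5,dy=+6->D; (3,10):dx=-7,dy=-2->C
  (4,5):dx=+3,dy=+3->C; (4,6):dx=-7,dy=-9->C; (4,7):dx=-1,dy=-3->C; (4,8):dx=+6,dy=-2->D
  (4,9):dx=-4,dy=-8->C; (4,10):dx=-6,dy=-16->C; (5,6):dx=-10,dy=-12->C; (5,7):dx=-4,dy=-6->C
  (5,8):dx=+3,dy=-5->D; (5,9):dx=-7,dy=-11->C; (5,10):dx=-9,dy=-19->C; (6,7):dx=+6,dy=+6->C
  (6,8):dx=+13,dy=+7->C; (6,9):dx=+3,dy=+1->C; (6,10):dx=+1,dy=-7->D; (7,8):dx=+7,dy=+1->C
  (7,9):dx=-3,dy=-5->C; (7,10):dx=-5,dy=-13->C; (8,9):dx=-10,dy=-6->C; (8,10):dx=-12,dy=-14->C
  (9,10):dx=-2,dy=-8->C
Step 2: C = 35, D = 10, total pairs = 45.
Step 3: tau = (C - D)/(n(n-1)/2) = (35 - 10)/45 = 0.555556.
Step 4: Exact two-sided p-value (enumerate n! = 3628800 permutations of y under H0): p = 0.028609.
Step 5: alpha = 0.05. reject H0.

tau_b = 0.5556 (C=35, D=10), p = 0.028609, reject H0.


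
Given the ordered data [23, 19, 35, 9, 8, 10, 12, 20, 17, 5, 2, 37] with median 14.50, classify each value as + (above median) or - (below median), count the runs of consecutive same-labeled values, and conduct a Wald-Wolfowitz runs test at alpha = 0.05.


Step 1: Compute median = 14.50; label A = above, B = below.
Labels in order: AAABBBBAABBA  (n_A = 6, n_B = 6)
Step 2: Count runs R = 5.
Step 3: Under H0 (random ordering), E[R] = 2*n_A*n_B/(n_A+n_B) + 1 = 2*6*6/12 + 1 = 7.0000.
        Var[R] = 2*n_A*n_B*(2*n_A*n_B - n_A - n_B) / ((n_A+n_B)^2 * (n_A+n_B-1)) = 4320/1584 = 2.7273.
        SD[R] = 1.6514.
Step 4: Continuity-corrected z = (R + 0.5 - E[R]) / SD[R] = (5 + 0.5 - 7.0000) / 1.6514 = -0.9083.
Step 5: Two-sided p-value via normal approximation = 2*(1 - Phi(|z|)) = 0.363722.
Step 6: alpha = 0.05. fail to reject H0.

R = 5, z = -0.9083, p = 0.363722, fail to reject H0.


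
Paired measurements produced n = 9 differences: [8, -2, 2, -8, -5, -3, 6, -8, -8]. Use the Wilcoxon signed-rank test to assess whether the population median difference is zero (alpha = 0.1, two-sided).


Step 1: Drop any zero differences (none here) and take |d_i|.
|d| = [8, 2, 2, 8, 5, 3, 6, 8, 8]
Step 2: Midrank |d_i| (ties get averaged ranks).
ranks: |8|->7.5, |2|->1.5, |2|->1.5, |8|->7.5, |5|->4, |3|->3, |6|->5, |8|->7.5, |8|->7.5
Step 3: Attach original signs; sum ranks with positive sign and with negative sign.
W+ = 7.5 + 1.5 + 5 = 14
W- = 1.5 + 7.5 + 4 + 3 + 7.5 + 7.5 = 31
(Check: W+ + W- = 45 should equal n(n+1)/2 = 45.)
Step 4: Test statistic W = min(W+, W-) = 14.
Step 5: Ties in |d|, so use the tie-corrected normal approximation.
        E[W] = n(n+1)/4 = 9*10/4 = 22.5.
        Tie groups: |d|=2 (t=2), |d|=8 (t=4); sum(t^3 - t) = 66.
        Var[W] = n(n+1)(2n+1)/24 - sum(t^3-t)/48 = 1710/24 - 66/48 = 69.875.
        z = (W - E[W]) / sqrt(Var[W]) = (14 - 22.5) / 8.3591 = -1.0169.
        Two-sided p = 2*Phi(z) = 0.309224.
Step 6: alpha = 0.1. fail to reject H0.

W+ = 14, W- = 31, W = min = 14, p = 0.309224, fail to reject H0.


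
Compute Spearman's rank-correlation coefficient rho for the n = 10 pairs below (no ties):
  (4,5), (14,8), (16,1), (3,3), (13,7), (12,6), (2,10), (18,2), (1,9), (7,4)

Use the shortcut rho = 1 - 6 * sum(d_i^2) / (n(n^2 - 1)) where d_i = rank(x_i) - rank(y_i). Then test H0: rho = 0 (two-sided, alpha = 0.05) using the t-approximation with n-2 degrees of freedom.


Step 1: Rank x and y separately (midranks; no ties here).
rank(x): 4->4, 14->8, 16->9, 3->3, 13->7, 12->6, 2->2, 18->10, 1->1, 7->5
rank(y): 5->5, 8->8, 1->1, 3->3, 7->7, 6->6, 10->10, 2->2, 9->9, 4->4
Step 2: d_i = R_x(i) - R_y(i); compute d_i^2.
  (4-5)^2=1, (8-8)^2=0, (9-1)^2=64, (3-3)^2=0, (7-7)^2=0, (6-6)^2=0, (2-10)^2=64, (10-2)^2=64, (1-9)^2=64, (5-4)^2=1
sum(d^2) = 258.
Step 3: rho = 1 - 6*258 / (10*(10^2 - 1)) = 1 - 1548/990 = -0.563636.
Step 4: Under H0, t = rho * sqrt((n-2)/(1-rho^2)) = -1.9300 ~ t(8).
Step 5: Two-sided p-value from the t-distribution with 8 df = 0.089724.
Step 6: alpha = 0.05. fail to reject H0.

rho = -0.5636, p = 0.089724, fail to reject H0 at alpha = 0.05.
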